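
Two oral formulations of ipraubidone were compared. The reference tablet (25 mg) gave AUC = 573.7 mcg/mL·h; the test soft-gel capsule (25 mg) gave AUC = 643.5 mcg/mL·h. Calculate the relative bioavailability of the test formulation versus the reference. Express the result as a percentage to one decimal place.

F_rel = 112.2%

F_rel = (AUC_test/D_test) / (AUC_ref/D_ref)
      = (643.5/25) / (573.7/25)
      = 25.74 / 22.948 = 1.1217 = 112.17%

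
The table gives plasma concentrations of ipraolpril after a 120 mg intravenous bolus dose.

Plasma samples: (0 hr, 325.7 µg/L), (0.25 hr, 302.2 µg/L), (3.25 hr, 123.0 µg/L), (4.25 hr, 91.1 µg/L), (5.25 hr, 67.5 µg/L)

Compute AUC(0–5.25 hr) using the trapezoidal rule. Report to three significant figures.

AUC = 903 µg/L·hr

Trapezoidal AUC_0→5.25:
  [0→0.25]: (325.7+302.2)/2 × 0.25 = 78.4875
  [0.25→3.25]: (302.2+123.0)/2 × 3 = 637.8
  [3.25→4.25]: (123.0+91.1)/2 × 1 = 107.05
  [4.25→5.25]: (91.1+67.5)/2 × 1 = 79.3
  Sum = 902.6375 µg/L·hr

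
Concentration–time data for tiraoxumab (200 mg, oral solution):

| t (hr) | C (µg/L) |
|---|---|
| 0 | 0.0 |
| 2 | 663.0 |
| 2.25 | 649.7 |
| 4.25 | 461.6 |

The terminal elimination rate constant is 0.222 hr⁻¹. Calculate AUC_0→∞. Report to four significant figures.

AUC = 4018 µg/L·hr

Trapezoidal AUC_0→4.25:
  [0→2]: (0.0+663.0)/2 × 2 = 663.0
  [2→2.25]: (663.0+649.7)/2 × 0.25 = 164.0875
  [2.25→4.25]: (649.7+461.6)/2 × 2 = 1111.3
  Sum = 1938.3875 µg/L·hr
Extrapolated tail: C_last / k_e = 461.6 / 0.222 = 2079.279
AUC_0→∞ = 1938.3875 + 2079.279 = 4017.6665 µg/L·hr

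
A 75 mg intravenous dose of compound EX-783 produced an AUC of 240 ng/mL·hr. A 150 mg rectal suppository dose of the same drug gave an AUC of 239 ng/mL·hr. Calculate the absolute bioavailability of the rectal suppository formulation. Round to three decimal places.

F = 0.498

F = (AUC_ev / D_ev) / (AUC_iv / D_iv)
  = (239/150) / (240/75)
  = 1.59333 / 3.2 = 0.4979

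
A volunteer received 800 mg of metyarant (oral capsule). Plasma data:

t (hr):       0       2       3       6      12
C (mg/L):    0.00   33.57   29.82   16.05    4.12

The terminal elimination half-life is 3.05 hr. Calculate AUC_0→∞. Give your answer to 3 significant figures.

AUC = 213 mg/L·hr

Trapezoidal AUC_0→12:
  [0→2]: (0.00+33.57)/2 × 2 = 33.57
  [2→3]: (33.57+29.82)/2 × 1 = 31.695
  [3→6]: (29.82+16.05)/2 × 3 = 68.805
  [6→12]: (16.05+4.12)/2 × 6 = 60.51
  Sum = 194.58 mg/L·hr
k_e = ln2 / t½ = 0.693147 / 3.05 = 0.2273 hr^-1
Extrapolated tail: C_last / k_e = 4.12 / 0.2273 = 18.126
AUC_0→∞ = 194.58 + 18.126 = 212.706 mg/L·hr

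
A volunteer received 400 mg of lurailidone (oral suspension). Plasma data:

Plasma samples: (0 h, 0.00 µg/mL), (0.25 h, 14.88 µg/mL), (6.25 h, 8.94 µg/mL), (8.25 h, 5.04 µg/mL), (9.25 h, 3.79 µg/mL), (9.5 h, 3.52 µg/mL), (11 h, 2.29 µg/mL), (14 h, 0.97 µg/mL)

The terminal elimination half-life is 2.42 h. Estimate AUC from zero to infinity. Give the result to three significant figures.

Trapezoidal AUC_0→14:
  [0→0.25]: (0.00+14.88)/2 × 0.25 = 1.86
  [0.25→6.25]: (14.88+8.94)/2 × 6 = 71.46
  [6.25→8.25]: (8.94+5.04)/2 × 2 = 13.98
  [8.25→9.25]: (5.04+3.79)/2 × 1 = 4.415
  [9.25→9.5]: (3.79+3.52)/2 × 0.25 = 0.91375
  [9.5→11]: (3.52+2.29)/2 × 1.5 = 4.3575
  [11→14]: (2.29+0.97)/2 × 3 = 4.89
  Sum = 101.87625 µg/mL·h
k_e = ln2 / t½ = 0.693147 / 2.42 = 0.2864 h^-1
Extrapolated tail: C_last / k_e = 0.97 / 0.2864 = 3.387
AUC_0→∞ = 101.87625 + 3.387 = 105.26325 µg/mL·h

AUC = 105 µg/mL·h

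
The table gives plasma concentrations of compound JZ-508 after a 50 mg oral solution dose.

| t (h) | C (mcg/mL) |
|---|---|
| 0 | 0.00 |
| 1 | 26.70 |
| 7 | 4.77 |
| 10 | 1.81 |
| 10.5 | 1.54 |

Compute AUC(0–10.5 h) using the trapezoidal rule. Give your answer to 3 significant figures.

AUC = 118 mcg/mL·h

Trapezoidal AUC_0→10.5:
  [0→1]: (0.00+26.70)/2 × 1 = 13.35
  [1→7]: (26.70+4.77)/2 × 6 = 94.41
  [7→10]: (4.77+1.81)/2 × 3 = 9.87
  [10→10.5]: (1.81+1.54)/2 × 0.5 = 0.8375
  Sum = 118.4675 mcg/mL·h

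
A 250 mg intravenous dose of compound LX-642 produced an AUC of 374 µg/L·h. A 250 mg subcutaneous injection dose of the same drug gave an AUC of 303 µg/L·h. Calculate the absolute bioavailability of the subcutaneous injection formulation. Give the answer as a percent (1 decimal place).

F = 81.0%

F = (AUC_ev / D_ev) / (AUC_iv / D_iv)
  = (303/250) / (374/250)
  = 1.212 / 1.496 = 0.8102
  = 81.02%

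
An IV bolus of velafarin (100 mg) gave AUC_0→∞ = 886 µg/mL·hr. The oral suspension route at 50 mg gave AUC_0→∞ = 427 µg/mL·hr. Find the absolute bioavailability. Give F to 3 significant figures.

F = (AUC_ev / D_ev) / (AUC_iv / D_iv)
  = (427/50) / (886/100)
  = 8.54 / 8.86 = 0.9639

F = 0.964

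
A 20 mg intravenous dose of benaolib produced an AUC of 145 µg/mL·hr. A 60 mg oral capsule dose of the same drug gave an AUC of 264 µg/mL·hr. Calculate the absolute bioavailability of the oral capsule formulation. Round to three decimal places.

F = 0.607

F = (AUC_ev / D_ev) / (AUC_iv / D_iv)
  = (264/60) / (145/20)
  = 4.4 / 7.25 = 0.6069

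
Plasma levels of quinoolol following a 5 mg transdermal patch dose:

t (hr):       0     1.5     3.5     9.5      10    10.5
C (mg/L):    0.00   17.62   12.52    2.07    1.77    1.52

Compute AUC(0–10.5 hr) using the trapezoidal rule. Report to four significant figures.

Trapezoidal AUC_0→10.5:
  [0→1.5]: (0.00+17.62)/2 × 1.5 = 13.215
  [1.5→3.5]: (17.62+12.52)/2 × 2 = 30.14
  [3.5→9.5]: (12.52+2.07)/2 × 6 = 43.77
  [9.5→10]: (2.07+1.77)/2 × 0.5 = 0.96
  [10→10.5]: (1.77+1.52)/2 × 0.5 = 0.8225
  Sum = 88.9075 mg/L·hr

AUC = 88.91 mg/L·hr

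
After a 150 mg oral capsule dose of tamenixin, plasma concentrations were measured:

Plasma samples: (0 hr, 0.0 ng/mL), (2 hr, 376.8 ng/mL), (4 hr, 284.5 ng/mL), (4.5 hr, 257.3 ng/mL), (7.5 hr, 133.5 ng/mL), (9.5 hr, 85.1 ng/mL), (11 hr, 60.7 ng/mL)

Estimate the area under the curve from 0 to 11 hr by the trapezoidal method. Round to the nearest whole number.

AUC = 2088 ng/mL·hr

Trapezoidal AUC_0→11:
  [0→2]: (0.0+376.8)/2 × 2 = 376.8
  [2→4]: (376.8+284.5)/2 × 2 = 661.3
  [4→4.5]: (284.5+257.3)/2 × 0.5 = 135.45
  [4.5→7.5]: (257.3+133.5)/2 × 3 = 586.2
  [7.5→9.5]: (133.5+85.1)/2 × 2 = 218.6
  [9.5→11]: (85.1+60.7)/2 × 1.5 = 109.35
  Sum = 2087.7 ng/mL·hr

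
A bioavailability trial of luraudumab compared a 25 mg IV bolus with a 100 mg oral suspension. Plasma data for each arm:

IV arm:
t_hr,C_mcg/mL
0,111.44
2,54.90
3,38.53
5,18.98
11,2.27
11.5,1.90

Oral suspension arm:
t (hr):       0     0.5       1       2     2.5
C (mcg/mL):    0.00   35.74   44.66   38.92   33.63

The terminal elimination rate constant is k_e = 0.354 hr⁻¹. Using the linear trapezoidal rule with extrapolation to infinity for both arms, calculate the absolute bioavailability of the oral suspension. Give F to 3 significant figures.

Trapezoidal AUC_0→11.5 (IV):
  [0→2]: (111.44+54.90)/2 × 2 = 166.34
  [2→3]: (54.90+38.53)/2 × 1 = 46.715
  [3→5]: (38.53+18.98)/2 × 2 = 57.51
  [5→11]: (18.98+2.27)/2 × 6 = 63.75
  [11→11.5]: (2.27+1.90)/2 × 0.5 = 1.0425
  Sum = 335.3575 mcg/mL·hr
IV tail: 1.90/0.354 = 5.367; AUC_iv,0→∞ = 335.3575 + 5.367 = 340.7245 mcg/mL·hr
Trapezoidal AUC_0→2.5 (oral suspension):
  [0→0.5]: (0.00+35.74)/2 × 0.5 = 8.935
  [0.5→1]: (35.74+44.66)/2 × 0.5 = 20.1
  [1→2]: (44.66+38.92)/2 × 1 = 41.79
  [2→2.5]: (38.92+33.63)/2 × 0.5 = 18.1375
  Sum = 88.9625 mcg/mL·hr
oral suspension tail: 33.63/0.354 = 95.000; AUC_ev,0→∞ = 88.9625 + 95.000 = 183.9625 mcg/mL·hr
F = (AUC_ev/D_ev)/(AUC_iv/D_iv) = (183.9625/100)/(340.7245/25) = 1.839625/13.62898 = 0.1350

F = 0.135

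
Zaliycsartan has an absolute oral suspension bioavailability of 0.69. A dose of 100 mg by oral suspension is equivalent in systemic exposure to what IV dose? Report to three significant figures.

Systemic exposure from an extravascular dose = F × D_ev, so the equivalent IV dose is F × D_ev.
D_iv = F × D_ev = 0.69 × 100 = 69 mg

D_iv = 69.0 mg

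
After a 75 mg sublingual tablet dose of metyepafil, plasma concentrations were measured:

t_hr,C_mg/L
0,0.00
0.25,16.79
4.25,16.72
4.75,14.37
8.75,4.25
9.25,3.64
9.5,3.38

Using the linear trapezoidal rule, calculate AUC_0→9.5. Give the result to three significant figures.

Trapezoidal AUC_0→9.5:
  [0→0.25]: (0.00+16.79)/2 × 0.25 = 2.09875
  [0.25→4.25]: (16.79+16.72)/2 × 4 = 67.02
  [4.25→4.75]: (16.72+14.37)/2 × 0.5 = 7.7725
  [4.75→8.75]: (14.37+4.25)/2 × 4 = 37.24
  [8.75→9.25]: (4.25+3.64)/2 × 0.5 = 1.9725
  [9.25→9.5]: (3.64+3.38)/2 × 0.25 = 0.8775
  Sum = 116.98125 mg/L·hr

AUC = 117 mg/L·hr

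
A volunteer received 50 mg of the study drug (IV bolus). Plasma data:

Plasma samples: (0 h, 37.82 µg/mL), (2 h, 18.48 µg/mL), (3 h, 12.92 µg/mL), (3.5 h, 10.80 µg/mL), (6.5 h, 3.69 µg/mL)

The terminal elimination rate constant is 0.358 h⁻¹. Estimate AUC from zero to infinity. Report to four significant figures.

AUC = 110.0 µg/mL·h

Trapezoidal AUC_0→6.5:
  [0→2]: (37.82+18.48)/2 × 2 = 56.3
  [2→3]: (18.48+12.92)/2 × 1 = 15.7
  [3→3.5]: (12.92+10.80)/2 × 0.5 = 5.93
  [3.5→6.5]: (10.80+3.69)/2 × 3 = 21.735
  Sum = 99.665 µg/mL·h
Extrapolated tail: C_last / k_e = 3.69 / 0.358 = 10.307
AUC_0→∞ = 99.665 + 10.307 = 109.972 µg/mL·h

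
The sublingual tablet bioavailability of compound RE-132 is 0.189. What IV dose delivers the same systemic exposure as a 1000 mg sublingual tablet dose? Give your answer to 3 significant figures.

Systemic exposure from an extravascular dose = F × D_ev, so the equivalent IV dose is F × D_ev.
D_iv = F × D_ev = 0.189 × 1000 = 189 mg

D_iv = 189 mg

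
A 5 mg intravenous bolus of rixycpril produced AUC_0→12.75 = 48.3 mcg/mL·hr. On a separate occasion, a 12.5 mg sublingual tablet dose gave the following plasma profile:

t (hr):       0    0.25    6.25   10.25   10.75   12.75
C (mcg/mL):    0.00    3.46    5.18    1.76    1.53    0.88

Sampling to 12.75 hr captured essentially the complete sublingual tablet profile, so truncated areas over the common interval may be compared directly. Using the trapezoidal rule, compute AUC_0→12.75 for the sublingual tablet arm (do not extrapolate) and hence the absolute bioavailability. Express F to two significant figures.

F = 0.36

Trapezoidal AUC_0→12.75 (sublingual tablet):
  [0→0.25]: (0.00+3.46)/2 × 0.25 = 0.4325
  [0.25→6.25]: (3.46+5.18)/2 × 6 = 25.92
  [6.25→10.25]: (5.18+1.76)/2 × 4 = 13.88
  [10.25→10.75]: (1.76+1.53)/2 × 0.5 = 0.8225
  [10.75→12.75]: (1.53+0.88)/2 × 2 = 2.41
  Sum = 43.465 mcg/mL·hr
F = (AUC_ev/D_ev)/(AUC_iv/D_iv) = (43.465/12.5)/(48.3/5) = 3.4772/9.66 = 0.3600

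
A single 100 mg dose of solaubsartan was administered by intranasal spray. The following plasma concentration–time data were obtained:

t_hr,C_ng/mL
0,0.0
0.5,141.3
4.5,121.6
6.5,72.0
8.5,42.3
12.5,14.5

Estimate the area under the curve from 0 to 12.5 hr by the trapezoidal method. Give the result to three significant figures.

Trapezoidal AUC_0→12.5:
  [0→0.5]: (0.0+141.3)/2 × 0.5 = 35.325
  [0.5→4.5]: (141.3+121.6)/2 × 4 = 525.8
  [4.5→6.5]: (121.6+72.0)/2 × 2 = 193.6
  [6.5→8.5]: (72.0+42.3)/2 × 2 = 114.3
  [8.5→12.5]: (42.3+14.5)/2 × 4 = 113.6
  Sum = 982.625 ng/mL·hr

AUC = 983 ng/mL·hr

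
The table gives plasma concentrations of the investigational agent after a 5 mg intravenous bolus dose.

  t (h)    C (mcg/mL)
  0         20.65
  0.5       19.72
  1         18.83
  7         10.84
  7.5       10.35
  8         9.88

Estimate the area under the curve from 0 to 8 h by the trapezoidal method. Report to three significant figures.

Trapezoidal AUC_0→8:
  [0→0.5]: (20.65+19.72)/2 × 0.5 = 10.0925
  [0.5→1]: (19.72+18.83)/2 × 0.5 = 9.6375
  [1→7]: (18.83+10.84)/2 × 6 = 89.01
  [7→7.5]: (10.84+10.35)/2 × 0.5 = 5.2975
  [7.5→8]: (10.35+9.88)/2 × 0.5 = 5.0575
  Sum = 119.095 mcg/mL·h

AUC = 119 mcg/mL·h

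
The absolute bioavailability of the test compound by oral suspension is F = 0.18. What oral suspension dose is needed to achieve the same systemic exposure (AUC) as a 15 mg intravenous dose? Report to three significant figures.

For equal systemic exposure: F × D_ev = D_iv
D_ev = D_iv / F = 15 / 0.18 = 83.3333 mg

D_oral = 83.3 mg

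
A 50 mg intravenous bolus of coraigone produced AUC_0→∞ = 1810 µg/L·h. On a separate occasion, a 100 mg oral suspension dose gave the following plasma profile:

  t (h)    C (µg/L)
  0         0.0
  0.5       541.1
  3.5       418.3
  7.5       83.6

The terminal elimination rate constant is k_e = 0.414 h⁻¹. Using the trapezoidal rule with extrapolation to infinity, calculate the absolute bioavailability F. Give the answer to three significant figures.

F = 0.768

Trapezoidal AUC_0→7.5 (oral suspension):
  [0→0.5]: (0.0+541.1)/2 × 0.5 = 135.275
  [0.5→3.5]: (541.1+418.3)/2 × 3 = 1439.1
  [3.5→7.5]: (418.3+83.6)/2 × 4 = 1003.8
  Sum = 2578.175 µg/L·h
Tail: C_last/k_e = 83.6/0.414 = 201.932
AUC_0→∞ (oral suspension) = 2578.175 + 201.932 = 2780.107 µg/L·h
F = (AUC_ev/D_ev)/(AUC_iv/D_iv) = (2780.107/100)/(1810/50) = 27.80107/36.2 = 0.7680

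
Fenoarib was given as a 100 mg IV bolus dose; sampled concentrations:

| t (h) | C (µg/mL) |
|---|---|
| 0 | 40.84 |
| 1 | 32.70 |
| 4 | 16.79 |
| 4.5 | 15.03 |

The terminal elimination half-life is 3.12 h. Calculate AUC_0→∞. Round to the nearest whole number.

Trapezoidal AUC_0→4.5:
  [0→1]: (40.84+32.70)/2 × 1 = 36.77
  [1→4]: (32.70+16.79)/2 × 3 = 74.235
  [4→4.5]: (16.79+15.03)/2 × 0.5 = 7.955
  Sum = 118.96 µg/mL·h
k_e = ln2 / t½ = 0.693147 / 3.12 = 0.2222 h^-1
Extrapolated tail: C_last / k_e = 15.03 / 0.2222 = 67.642
AUC_0→∞ = 118.96 + 67.642 = 186.602 µg/mL·h

AUC = 187 µg/mL·h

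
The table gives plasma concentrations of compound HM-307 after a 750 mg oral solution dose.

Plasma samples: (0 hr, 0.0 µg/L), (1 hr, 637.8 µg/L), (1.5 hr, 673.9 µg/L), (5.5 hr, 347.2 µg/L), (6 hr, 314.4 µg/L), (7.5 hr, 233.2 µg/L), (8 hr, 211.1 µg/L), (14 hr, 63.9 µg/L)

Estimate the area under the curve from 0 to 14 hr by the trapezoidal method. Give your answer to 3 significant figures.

AUC = 4200 µg/L·hr

Trapezoidal AUC_0→14:
  [0→1]: (0.0+637.8)/2 × 1 = 318.9
  [1→1.5]: (637.8+673.9)/2 × 0.5 = 327.925
  [1.5→5.5]: (673.9+347.2)/2 × 4 = 2042.2
  [5.5→6]: (347.2+314.4)/2 × 0.5 = 165.4
  [6→7.5]: (314.4+233.2)/2 × 1.5 = 410.7
  [7.5→8]: (233.2+211.1)/2 × 0.5 = 111.075
  [8→14]: (211.1+63.9)/2 × 6 = 825.0
  Sum = 4201.2 µg/L·hr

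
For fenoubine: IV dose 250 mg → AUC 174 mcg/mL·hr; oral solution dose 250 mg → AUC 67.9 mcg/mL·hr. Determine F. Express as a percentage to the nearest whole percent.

F = 39%

F = (AUC_ev / D_ev) / (AUC_iv / D_iv)
  = (67.9/250) / (174/250)
  = 0.2716 / 0.696 = 0.3902
  = 39.02%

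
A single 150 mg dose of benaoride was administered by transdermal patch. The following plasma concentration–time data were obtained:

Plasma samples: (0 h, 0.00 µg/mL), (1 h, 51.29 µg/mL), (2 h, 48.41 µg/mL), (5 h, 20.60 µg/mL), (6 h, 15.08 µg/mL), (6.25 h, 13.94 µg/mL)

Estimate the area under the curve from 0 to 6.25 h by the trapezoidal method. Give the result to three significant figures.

Trapezoidal AUC_0→6.25:
  [0→1]: (0.00+51.29)/2 × 1 = 25.645
  [1→2]: (51.29+48.41)/2 × 1 = 49.85
  [2→5]: (48.41+20.60)/2 × 3 = 103.515
  [5→6]: (20.60+15.08)/2 × 1 = 17.84
  [6→6.25]: (15.08+13.94)/2 × 0.25 = 3.6275
  Sum = 200.4775 µg/mL·h

AUC = 200 µg/mL·h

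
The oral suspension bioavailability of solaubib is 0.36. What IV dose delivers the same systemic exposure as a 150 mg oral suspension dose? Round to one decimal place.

D_iv = 54.0 mg

Systemic exposure from an extravascular dose = F × D_ev, so the equivalent IV dose is F × D_ev.
D_iv = F × D_ev = 0.36 × 150 = 54 mg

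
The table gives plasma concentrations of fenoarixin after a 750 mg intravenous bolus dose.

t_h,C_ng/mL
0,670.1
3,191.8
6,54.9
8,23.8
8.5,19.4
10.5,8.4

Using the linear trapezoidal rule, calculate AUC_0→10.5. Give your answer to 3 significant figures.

AUC = 1780 ng/mL·h

Trapezoidal AUC_0→10.5:
  [0→3]: (670.1+191.8)/2 × 3 = 1292.85
  [3→6]: (191.8+54.9)/2 × 3 = 370.05
  [6→8]: (54.9+23.8)/2 × 2 = 78.7
  [8→8.5]: (23.8+19.4)/2 × 0.5 = 10.8
  [8.5→10.5]: (19.4+8.4)/2 × 2 = 27.8
  Sum = 1780.2 ng/mL·h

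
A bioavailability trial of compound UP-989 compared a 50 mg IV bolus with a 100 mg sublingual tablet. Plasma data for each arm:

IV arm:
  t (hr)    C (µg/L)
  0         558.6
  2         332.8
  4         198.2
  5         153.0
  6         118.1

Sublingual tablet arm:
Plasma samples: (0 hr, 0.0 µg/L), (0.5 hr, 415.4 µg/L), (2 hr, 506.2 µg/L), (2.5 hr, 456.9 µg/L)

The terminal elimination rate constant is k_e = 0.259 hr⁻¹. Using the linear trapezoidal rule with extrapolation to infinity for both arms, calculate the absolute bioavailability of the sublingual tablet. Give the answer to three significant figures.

Trapezoidal AUC_0→6 (IV):
  [0→2]: (558.6+332.8)/2 × 2 = 891.4
  [2→4]: (332.8+198.2)/2 × 2 = 531.0
  [4→5]: (198.2+153.0)/2 × 1 = 175.6
  [5→6]: (153.0+118.1)/2 × 1 = 135.55
  Sum = 1733.55 µg/L·hr
IV tail: 118.1/0.259 = 455.985; AUC_iv,0→∞ = 1733.55 + 455.985 = 2189.535 µg/L·hr
Trapezoidal AUC_0→2.5 (sublingual tablet):
  [0→0.5]: (0.0+415.4)/2 × 0.5 = 103.85
  [0.5→2]: (415.4+506.2)/2 × 1.5 = 691.2
  [2→2.5]: (506.2+456.9)/2 × 0.5 = 240.775
  Sum = 1035.825 µg/L·hr
sublingual tablet tail: 456.9/0.259 = 1764.093; AUC_ev,0→∞ = 1035.825 + 1764.093 = 2799.918 µg/L·hr
F = (AUC_ev/D_ev)/(AUC_iv/D_iv) = (2799.918/100)/(2189.535/50) = 27.99918/43.7907 = 0.6394

F = 0.639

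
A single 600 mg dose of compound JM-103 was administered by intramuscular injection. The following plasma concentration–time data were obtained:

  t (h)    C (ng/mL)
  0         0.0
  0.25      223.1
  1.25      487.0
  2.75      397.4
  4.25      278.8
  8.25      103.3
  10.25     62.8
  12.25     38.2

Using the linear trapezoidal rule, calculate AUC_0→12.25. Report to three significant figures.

AUC = 2580 ng/mL·h

Trapezoidal AUC_0→12.25:
  [0→0.25]: (0.0+223.1)/2 × 0.25 = 27.8875
  [0.25→1.25]: (223.1+487.0)/2 × 1 = 355.05
  [1.25→2.75]: (487.0+397.4)/2 × 1.5 = 663.3
  [2.75→4.25]: (397.4+278.8)/2 × 1.5 = 507.15
  [4.25→8.25]: (278.8+103.3)/2 × 4 = 764.2
  [8.25→10.25]: (103.3+62.8)/2 × 2 = 166.1
  [10.25→12.25]: (62.8+38.2)/2 × 2 = 101.0
  Sum = 2584.6875 ng/mL·h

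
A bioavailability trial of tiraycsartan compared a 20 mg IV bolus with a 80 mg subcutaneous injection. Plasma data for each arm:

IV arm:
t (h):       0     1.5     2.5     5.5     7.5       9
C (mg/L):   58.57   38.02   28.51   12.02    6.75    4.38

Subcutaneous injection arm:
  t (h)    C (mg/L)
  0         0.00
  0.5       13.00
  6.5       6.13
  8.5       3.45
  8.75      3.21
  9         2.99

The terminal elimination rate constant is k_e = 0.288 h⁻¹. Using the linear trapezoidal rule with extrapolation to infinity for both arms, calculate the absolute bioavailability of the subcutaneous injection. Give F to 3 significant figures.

Trapezoidal AUC_0→9 (IV):
  [0→1.5]: (58.57+38.02)/2 × 1.5 = 72.4425
  [1.5→2.5]: (38.02+28.51)/2 × 1 = 33.265
  [2.5→5.5]: (28.51+12.02)/2 × 3 = 60.795
  [5.5→7.5]: (12.02+6.75)/2 × 2 = 18.77
  [7.5→9]: (6.75+4.38)/2 × 1.5 = 8.3475
  Sum = 193.62 mg/L·h
IV tail: 4.38/0.288 = 15.208; AUC_iv,0→∞ = 193.62 + 15.208 = 208.828 mg/L·h
Trapezoidal AUC_0→9 (subcutaneous injection):
  [0→0.5]: (0.00+13.00)/2 × 0.5 = 3.25
  [0.5→6.5]: (13.00+6.13)/2 × 6 = 57.39
  [6.5→8.5]: (6.13+3.45)/2 × 2 = 9.58
  [8.5→8.75]: (3.45+3.21)/2 × 0.25 = 0.8325
  [8.75→9]: (3.21+2.99)/2 × 0.25 = 0.775
  Sum = 71.8275 mg/L·h
subcutaneous injection tail: 2.99/0.288 = 10.382; AUC_ev,0→∞ = 71.8275 + 10.382 = 82.2095 mg/L·h
F = (AUC_ev/D_ev)/(AUC_iv/D_iv) = (82.2095/80)/(208.828/20) = 1.02762/10.4414 = 0.0984

F = 0.0984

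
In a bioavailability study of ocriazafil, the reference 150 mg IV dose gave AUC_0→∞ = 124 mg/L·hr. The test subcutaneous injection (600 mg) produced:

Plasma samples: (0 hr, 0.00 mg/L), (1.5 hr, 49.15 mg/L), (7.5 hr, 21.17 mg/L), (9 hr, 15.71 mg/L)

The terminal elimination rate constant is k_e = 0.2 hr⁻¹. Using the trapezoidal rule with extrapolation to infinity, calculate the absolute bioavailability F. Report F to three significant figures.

Trapezoidal AUC_0→9 (subcutaneous injection):
  [0→1.5]: (0.00+49.15)/2 × 1.5 = 36.8625
  [1.5→7.5]: (49.15+21.17)/2 × 6 = 210.96
  [7.5→9]: (21.17+15.71)/2 × 1.5 = 27.66
  Sum = 275.4825 mg/L·hr
Tail: C_last/k_e = 15.71/0.2 = 78.550
AUC_0→∞ (subcutaneous injection) = 275.4825 + 78.550 = 354.0325 mg/L·hr
F = (AUC_ev/D_ev)/(AUC_iv/D_iv) = (354.0325/600)/(124/150) = 0.590054/0.826667 = 0.7138

F = 0.714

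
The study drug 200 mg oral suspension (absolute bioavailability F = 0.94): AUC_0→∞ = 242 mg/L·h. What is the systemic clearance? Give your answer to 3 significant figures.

CL = F × Dose / AUC_0→∞
   = 0.94 × 200 / 242 = 0.77686 L/h

CL = 0.777 L/h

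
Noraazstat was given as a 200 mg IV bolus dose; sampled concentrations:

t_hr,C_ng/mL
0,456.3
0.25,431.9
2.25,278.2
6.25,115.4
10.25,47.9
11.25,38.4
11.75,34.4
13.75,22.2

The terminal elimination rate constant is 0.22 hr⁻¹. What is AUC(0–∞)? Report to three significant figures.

Trapezoidal AUC_0→13.75:
  [0→0.25]: (456.3+431.9)/2 × 0.25 = 111.025
  [0.25→2.25]: (431.9+278.2)/2 × 2 = 710.1
  [2.25→6.25]: (278.2+115.4)/2 × 4 = 787.2
  [6.25→10.25]: (115.4+47.9)/2 × 4 = 326.6
  [10.25→11.25]: (47.9+38.4)/2 × 1 = 43.15
  [11.25→11.75]: (38.4+34.4)/2 × 0.5 = 18.2
  [11.75→13.75]: (34.4+22.2)/2 × 2 = 56.6
  Sum = 2052.875 ng/mL·hr
Extrapolated tail: C_last / k_e = 22.2 / 0.22 = 100.909
AUC_0→∞ = 2052.875 + 100.909 = 2153.784 ng/mL·hr

AUC = 2150 ng/mL·hr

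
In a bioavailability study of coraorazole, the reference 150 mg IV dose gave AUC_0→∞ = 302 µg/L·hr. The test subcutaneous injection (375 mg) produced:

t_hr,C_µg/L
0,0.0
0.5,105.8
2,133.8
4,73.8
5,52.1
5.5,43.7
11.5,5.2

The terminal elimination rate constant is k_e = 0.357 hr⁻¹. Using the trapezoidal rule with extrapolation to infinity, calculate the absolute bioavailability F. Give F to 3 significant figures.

Trapezoidal AUC_0→11.5 (subcutaneous injection):
  [0→0.5]: (0.0+105.8)/2 × 0.5 = 26.45
  [0.5→2]: (105.8+133.8)/2 × 1.5 = 179.7
  [2→4]: (133.8+73.8)/2 × 2 = 207.6
  [4→5]: (73.8+52.1)/2 × 1 = 62.95
  [5→5.5]: (52.1+43.7)/2 × 0.5 = 23.95
  [5.5→11.5]: (43.7+5.2)/2 × 6 = 146.7
  Sum = 647.35 µg/L·hr
Tail: C_last/k_e = 5.2/0.357 = 14.566
AUC_0→∞ (subcutaneous injection) = 647.35 + 14.566 = 661.916 µg/L·hr
F = (AUC_ev/D_ev)/(AUC_iv/D_iv) = (661.916/375)/(302/150) = 1.76511/2.01333 = 0.8767

F = 0.877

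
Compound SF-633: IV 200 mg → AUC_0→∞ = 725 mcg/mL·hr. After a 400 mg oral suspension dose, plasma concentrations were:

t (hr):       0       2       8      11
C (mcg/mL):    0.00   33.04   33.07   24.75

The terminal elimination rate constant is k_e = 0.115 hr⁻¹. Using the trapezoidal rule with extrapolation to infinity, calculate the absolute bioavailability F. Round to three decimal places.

Trapezoidal AUC_0→11 (oral suspension):
  [0→2]: (0.00+33.04)/2 × 2 = 33.04
  [2→8]: (33.04+33.07)/2 × 6 = 198.33
  [8→11]: (33.07+24.75)/2 × 3 = 86.73
  Sum = 318.1 mcg/mL·hr
Tail: C_last/k_e = 24.75/0.115 = 215.217
AUC_0→∞ (oral suspension) = 318.1 + 215.217 = 533.317 mcg/mL·hr
F = (AUC_ev/D_ev)/(AUC_iv/D_iv) = (533.317/400)/(725/200) = 1.3332925/3.625 = 0.3678

F = 0.368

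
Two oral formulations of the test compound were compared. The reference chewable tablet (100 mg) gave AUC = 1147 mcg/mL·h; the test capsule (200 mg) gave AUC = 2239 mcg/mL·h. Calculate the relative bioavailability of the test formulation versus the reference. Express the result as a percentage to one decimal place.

F_rel = (AUC_test/D_test) / (AUC_ref/D_ref)
      = (2239/200) / (1147/100)
      = 11.195 / 11.47 = 0.9760 = 97.60%

F_rel = 97.6%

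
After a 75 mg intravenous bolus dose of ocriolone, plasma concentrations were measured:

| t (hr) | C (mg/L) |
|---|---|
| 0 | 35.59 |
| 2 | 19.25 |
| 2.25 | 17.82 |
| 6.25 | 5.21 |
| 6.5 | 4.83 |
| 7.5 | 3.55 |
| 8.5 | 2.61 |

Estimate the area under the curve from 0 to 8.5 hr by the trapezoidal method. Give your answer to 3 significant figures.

AUC = 114 mg/L·hr

Trapezoidal AUC_0→8.5:
  [0→2]: (35.59+19.25)/2 × 2 = 54.84
  [2→2.25]: (19.25+17.82)/2 × 0.25 = 4.63375
  [2.25→6.25]: (17.82+5.21)/2 × 4 = 46.06
  [6.25→6.5]: (5.21+4.83)/2 × 0.25 = 1.255
  [6.5→7.5]: (4.83+3.55)/2 × 1 = 4.19
  [7.5→8.5]: (3.55+2.61)/2 × 1 = 3.08
  Sum = 114.05875 mg/L·hr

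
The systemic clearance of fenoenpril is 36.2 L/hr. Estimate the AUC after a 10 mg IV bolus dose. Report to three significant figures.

AUC_0→∞ = Dose_iv / CL
        = 10 / 36.2 = 0.276243 mg/L·hr

AUC = 0.276 mg/L·hr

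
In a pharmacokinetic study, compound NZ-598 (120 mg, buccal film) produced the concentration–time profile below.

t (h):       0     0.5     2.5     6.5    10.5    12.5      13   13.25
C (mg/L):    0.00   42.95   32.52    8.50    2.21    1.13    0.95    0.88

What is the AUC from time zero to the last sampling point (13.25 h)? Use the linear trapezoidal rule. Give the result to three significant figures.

Trapezoidal AUC_0→13.25:
  [0→0.5]: (0.00+42.95)/2 × 0.5 = 10.7375
  [0.5→2.5]: (42.95+32.52)/2 × 2 = 75.47
  [2.5→6.5]: (32.52+8.50)/2 × 4 = 82.04
  [6.5→10.5]: (8.50+2.21)/2 × 4 = 21.42
  [10.5→12.5]: (2.21+1.13)/2 × 2 = 3.34
  [12.5→13]: (1.13+0.95)/2 × 0.5 = 0.52
  [13→13.25]: (0.95+0.88)/2 × 0.25 = 0.22875
  Sum = 193.75625 mg/L·h

AUC = 194 mg/L·h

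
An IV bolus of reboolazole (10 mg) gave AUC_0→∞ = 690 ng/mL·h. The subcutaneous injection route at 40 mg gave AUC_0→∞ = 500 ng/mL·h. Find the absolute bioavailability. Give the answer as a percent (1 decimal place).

F = (AUC_ev / D_ev) / (AUC_iv / D_iv)
  = (500/40) / (690/10)
  = 12.5 / 69 = 0.1812
  = 18.12%

F = 18.1%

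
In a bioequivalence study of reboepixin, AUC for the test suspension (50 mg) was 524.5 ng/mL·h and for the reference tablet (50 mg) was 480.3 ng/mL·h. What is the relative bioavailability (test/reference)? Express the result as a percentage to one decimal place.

F_rel = (AUC_test/D_test) / (AUC_ref/D_ref)
      = (524.5/50) / (480.3/50)
      = 10.49 / 9.606 = 1.0920 = 109.20%

F_rel = 109.2%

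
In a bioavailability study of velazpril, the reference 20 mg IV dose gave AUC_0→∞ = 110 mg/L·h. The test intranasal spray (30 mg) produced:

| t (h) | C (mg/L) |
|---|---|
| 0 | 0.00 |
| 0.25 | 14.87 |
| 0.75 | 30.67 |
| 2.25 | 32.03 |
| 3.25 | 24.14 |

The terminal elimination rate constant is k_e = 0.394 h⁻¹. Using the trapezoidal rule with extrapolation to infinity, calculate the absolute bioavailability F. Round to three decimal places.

Trapezoidal AUC_0→3.25 (intranasal spray):
  [0→0.25]: (0.00+14.87)/2 × 0.25 = 1.85875
  [0.25→0.75]: (14.87+30.67)/2 × 0.5 = 11.385
  [0.75→2.25]: (30.67+32.03)/2 × 1.5 = 47.025
  [2.25→3.25]: (32.03+24.14)/2 × 1 = 28.085
  Sum = 88.35375 mg/L·h
Tail: C_last/k_e = 24.14/0.394 = 61.269
AUC_0→∞ (intranasal spray) = 88.35375 + 61.269 = 149.62275 mg/L·h
F = (AUC_ev/D_ev)/(AUC_iv/D_iv) = (149.62275/30)/(110/20) = 4.987425/5.5 = 0.9068

F = 0.907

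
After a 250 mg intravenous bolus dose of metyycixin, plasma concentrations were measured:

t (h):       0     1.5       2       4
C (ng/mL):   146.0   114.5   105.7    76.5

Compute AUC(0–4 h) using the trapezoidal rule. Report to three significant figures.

AUC = 433 ng/mL·h

Trapezoidal AUC_0→4:
  [0→1.5]: (146.0+114.5)/2 × 1.5 = 195.375
  [1.5→2]: (114.5+105.7)/2 × 0.5 = 55.05
  [2→4]: (105.7+76.5)/2 × 2 = 182.2
  Sum = 432.625 ng/mL·h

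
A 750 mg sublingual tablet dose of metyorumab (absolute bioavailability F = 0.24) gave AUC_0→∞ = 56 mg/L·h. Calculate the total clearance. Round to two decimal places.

CL = F × Dose / AUC_0→∞
   = 0.24 × 750 / 56 = 3.21429 L/h

CL = 3.21 L/h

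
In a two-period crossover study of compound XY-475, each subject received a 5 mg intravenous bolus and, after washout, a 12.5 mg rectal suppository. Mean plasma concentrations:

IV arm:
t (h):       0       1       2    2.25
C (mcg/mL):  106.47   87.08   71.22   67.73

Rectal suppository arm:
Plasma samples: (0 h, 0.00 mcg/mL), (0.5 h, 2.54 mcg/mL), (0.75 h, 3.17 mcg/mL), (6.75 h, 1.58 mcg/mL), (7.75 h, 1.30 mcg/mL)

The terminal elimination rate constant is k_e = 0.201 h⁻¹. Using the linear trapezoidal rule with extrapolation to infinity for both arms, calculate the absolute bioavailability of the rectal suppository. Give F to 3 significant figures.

Trapezoidal AUC_0→2.25 (IV):
  [0→1]: (106.47+87.08)/2 × 1 = 96.775
  [1→2]: (87.08+71.22)/2 × 1 = 79.15
  [2→2.25]: (71.22+67.73)/2 × 0.25 = 17.36875
  Sum = 193.29375 mcg/mL·h
IV tail: 67.73/0.201 = 336.965; AUC_iv,0→∞ = 193.29375 + 336.965 = 530.25875 mcg/mL·h
Trapezoidal AUC_0→7.75 (rectal suppository):
  [0→0.5]: (0.00+2.54)/2 × 0.5 = 0.635
  [0.5→0.75]: (2.54+3.17)/2 × 0.25 = 0.71375
  [0.75→6.75]: (3.17+1.58)/2 × 6 = 14.25
  [6.75→7.75]: (1.58+1.30)/2 × 1 = 1.44
  Sum = 17.03875 mcg/mL·h
rectal suppository tail: 1.30/0.201 = 6.468; AUC_ev,0→∞ = 17.03875 + 6.468 = 23.50675 mcg/mL·h
F = (AUC_ev/D_ev)/(AUC_iv/D_iv) = (23.50675/12.5)/(530.25875/5) = 1.88054/106.05175 = 0.0177

F = 0.0177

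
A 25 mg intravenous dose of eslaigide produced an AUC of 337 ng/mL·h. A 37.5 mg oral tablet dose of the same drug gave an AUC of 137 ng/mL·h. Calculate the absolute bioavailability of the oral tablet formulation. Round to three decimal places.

F = 0.271

F = (AUC_ev / D_ev) / (AUC_iv / D_iv)
  = (137/37.5) / (337/25)
  = 3.65333 / 13.48 = 0.2710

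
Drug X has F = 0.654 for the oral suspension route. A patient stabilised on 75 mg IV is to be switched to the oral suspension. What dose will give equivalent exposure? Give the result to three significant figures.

D_oral = 115 mg

For equal systemic exposure: F × D_ev = D_iv
D_ev = D_iv / F = 75 / 0.654 = 114.679 mg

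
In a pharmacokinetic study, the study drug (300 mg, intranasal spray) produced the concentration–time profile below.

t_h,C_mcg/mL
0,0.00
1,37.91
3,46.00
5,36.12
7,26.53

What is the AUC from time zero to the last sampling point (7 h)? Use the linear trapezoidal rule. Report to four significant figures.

Trapezoidal AUC_0→7:
  [0→1]: (0.00+37.91)/2 × 1 = 18.955
  [1→3]: (37.91+46.00)/2 × 2 = 83.91
  [3→5]: (46.00+36.12)/2 × 2 = 82.12
  [5→7]: (36.12+26.53)/2 × 2 = 62.65
  Sum = 247.635 mcg/mL·h

AUC = 247.6 mcg/mL·h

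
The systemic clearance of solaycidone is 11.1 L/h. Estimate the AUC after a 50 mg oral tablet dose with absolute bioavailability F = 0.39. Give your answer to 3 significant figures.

AUC_0→∞ = F × Dose / CL
        = 0.39 × 50 / 11.1 = 1.75676 mg/L·h

AUC = 1.76 mg/L·h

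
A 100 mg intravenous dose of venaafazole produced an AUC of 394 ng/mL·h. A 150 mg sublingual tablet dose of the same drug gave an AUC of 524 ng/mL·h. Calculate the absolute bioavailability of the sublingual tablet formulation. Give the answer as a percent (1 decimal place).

F = (AUC_ev / D_ev) / (AUC_iv / D_iv)
  = (524/150) / (394/100)
  = 3.49333 / 3.94 = 0.8866
  = 88.66%

F = 88.7%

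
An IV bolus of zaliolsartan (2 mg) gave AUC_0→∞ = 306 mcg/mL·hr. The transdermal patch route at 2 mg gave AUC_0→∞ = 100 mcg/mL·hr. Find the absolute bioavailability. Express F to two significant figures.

F = 0.33

F = (AUC_ev / D_ev) / (AUC_iv / D_iv)
  = (100/2) / (306/2)
  = 50 / 153 = 0.3268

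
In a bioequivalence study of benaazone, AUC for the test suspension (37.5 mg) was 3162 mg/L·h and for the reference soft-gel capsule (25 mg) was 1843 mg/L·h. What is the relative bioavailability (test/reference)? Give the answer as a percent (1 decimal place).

F_rel = 114.4%

F_rel = (AUC_test/D_test) / (AUC_ref/D_ref)
      = (3162/37.5) / (1843/25)
      = 84.32 / 73.72 = 1.1438 = 114.38%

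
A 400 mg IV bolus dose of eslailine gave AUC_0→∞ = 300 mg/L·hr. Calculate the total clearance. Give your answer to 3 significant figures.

CL = Dose_iv / AUC_0→∞
   = 400 / 300 = 1.33333 L/hr

CL = 1.33 L/hr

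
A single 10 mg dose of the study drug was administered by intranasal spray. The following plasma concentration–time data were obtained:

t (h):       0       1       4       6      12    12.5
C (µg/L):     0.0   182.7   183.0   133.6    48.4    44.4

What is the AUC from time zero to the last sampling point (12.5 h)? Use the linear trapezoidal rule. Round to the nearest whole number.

Trapezoidal AUC_0→12.5:
  [0→1]: (0.0+182.7)/2 × 1 = 91.35
  [1→4]: (182.7+183.0)/2 × 3 = 548.55
  [4→6]: (183.0+133.6)/2 × 2 = 316.6
  [6→12]: (133.6+48.4)/2 × 6 = 546.0
  [12→12.5]: (48.4+44.4)/2 × 0.5 = 23.2
  Sum = 1525.7 µg/L·h

AUC = 1526 µg/L·h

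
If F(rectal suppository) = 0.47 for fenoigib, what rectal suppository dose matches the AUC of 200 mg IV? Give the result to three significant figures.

For equal systemic exposure: F × D_ev = D_iv
D_ev = D_iv / F = 200 / 0.47 = 425.532 mg

D_rectal = 426 mg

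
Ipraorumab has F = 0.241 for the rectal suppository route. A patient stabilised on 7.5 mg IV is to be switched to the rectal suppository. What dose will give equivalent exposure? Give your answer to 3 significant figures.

For equal systemic exposure: F × D_ev = D_iv
D_ev = D_iv / F = 7.5 / 0.241 = 31.1203 mg

D_rectal = 31.1 mg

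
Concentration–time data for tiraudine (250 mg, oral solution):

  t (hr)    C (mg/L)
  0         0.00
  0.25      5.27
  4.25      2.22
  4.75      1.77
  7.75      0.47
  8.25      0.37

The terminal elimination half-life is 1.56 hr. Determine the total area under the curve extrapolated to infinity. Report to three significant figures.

Trapezoidal AUC_0→8.25:
  [0→0.25]: (0.00+5.27)/2 × 0.25 = 0.65875
  [0.25→4.25]: (5.27+2.22)/2 × 4 = 14.98
  [4.25→4.75]: (2.22+1.77)/2 × 0.5 = 0.9975
  [4.75→7.75]: (1.77+0.47)/2 × 3 = 3.36
  [7.75→8.25]: (0.47+0.37)/2 × 0.5 = 0.21
  Sum = 20.20625 mg/L·hr
k_e = ln2 / t½ = 0.693147 / 1.56 = 0.4443 hr^-1
Extrapolated tail: C_last / k_e = 0.37 / 0.4443 = 0.833
AUC_0→∞ = 20.20625 + 0.833 = 21.03925 mg/L·hr

AUC = 21.0 mg/L·hr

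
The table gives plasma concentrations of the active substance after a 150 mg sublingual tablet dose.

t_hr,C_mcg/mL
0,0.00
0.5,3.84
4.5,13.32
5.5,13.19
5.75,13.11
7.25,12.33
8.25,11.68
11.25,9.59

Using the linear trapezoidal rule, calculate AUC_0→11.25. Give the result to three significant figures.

Trapezoidal AUC_0→11.25:
  [0→0.5]: (0.00+3.84)/2 × 0.5 = 0.96
  [0.5→4.5]: (3.84+13.32)/2 × 4 = 34.32
  [4.5→5.5]: (13.32+13.19)/2 × 1 = 13.255
  [5.5→5.75]: (13.19+13.11)/2 × 0.25 = 3.2875
  [5.75→7.25]: (13.11+12.33)/2 × 1.5 = 19.08
  [7.25→8.25]: (12.33+11.68)/2 × 1 = 12.005
  [8.25→11.25]: (11.68+9.59)/2 × 3 = 31.905
  Sum = 114.8125 mcg/mL·hr

AUC = 115 mcg/mL·hr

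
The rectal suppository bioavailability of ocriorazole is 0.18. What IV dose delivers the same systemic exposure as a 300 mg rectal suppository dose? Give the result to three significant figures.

D_iv = 54.0 mg

Systemic exposure from an extravascular dose = F × D_ev, so the equivalent IV dose is F × D_ev.
D_iv = F × D_ev = 0.18 × 300 = 54 mg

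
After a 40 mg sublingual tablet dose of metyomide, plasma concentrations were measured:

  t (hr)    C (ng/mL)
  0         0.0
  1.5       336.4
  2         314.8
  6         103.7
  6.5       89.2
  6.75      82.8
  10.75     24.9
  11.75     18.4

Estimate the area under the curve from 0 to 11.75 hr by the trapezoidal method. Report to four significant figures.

Trapezoidal AUC_0→11.75:
  [0→1.5]: (0.0+336.4)/2 × 1.5 = 252.3
  [1.5→2]: (336.4+314.8)/2 × 0.5 = 162.8
  [2→6]: (314.8+103.7)/2 × 4 = 837.0
  [6→6.5]: (103.7+89.2)/2 × 0.5 = 48.225
  [6.5→6.75]: (89.2+82.8)/2 × 0.25 = 21.5
  [6.75→10.75]: (82.8+24.9)/2 × 4 = 215.4
  [10.75→11.75]: (24.9+18.4)/2 × 1 = 21.65
  Sum = 1558.875 ng/mL·hr

AUC = 1559 ng/mL·hr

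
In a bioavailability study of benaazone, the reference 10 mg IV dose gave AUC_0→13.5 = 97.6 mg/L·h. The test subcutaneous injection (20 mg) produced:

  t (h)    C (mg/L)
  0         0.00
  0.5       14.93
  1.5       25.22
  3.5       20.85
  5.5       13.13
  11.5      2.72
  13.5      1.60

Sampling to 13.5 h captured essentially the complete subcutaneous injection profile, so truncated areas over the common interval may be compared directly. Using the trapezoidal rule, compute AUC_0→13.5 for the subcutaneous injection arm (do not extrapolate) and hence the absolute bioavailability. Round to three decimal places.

Trapezoidal AUC_0→13.5 (subcutaneous injection):
  [0→0.5]: (0.00+14.93)/2 × 0.5 = 3.7325
  [0.5→1.5]: (14.93+25.22)/2 × 1 = 20.075
  [1.5→3.5]: (25.22+20.85)/2 × 2 = 46.07
  [3.5→5.5]: (20.85+13.13)/2 × 2 = 33.98
  [5.5→11.5]: (13.13+2.72)/2 × 6 = 47.55
  [11.5→13.5]: (2.72+1.60)/2 × 2 = 4.32
  Sum = 155.7275 mg/L·h
F = (AUC_ev/D_ev)/(AUC_iv/D_iv) = (155.7275/20)/(97.6/10) = 7.786375/9.76 = 0.7978

F = 0.798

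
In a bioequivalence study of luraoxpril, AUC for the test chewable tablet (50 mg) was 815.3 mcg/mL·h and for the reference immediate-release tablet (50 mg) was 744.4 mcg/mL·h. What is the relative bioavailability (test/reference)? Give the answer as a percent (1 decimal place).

F_rel = (AUC_test/D_test) / (AUC_ref/D_ref)
      = (815.3/50) / (744.4/50)
      = 16.306 / 14.888 = 1.0952 = 109.52%

F_rel = 109.5%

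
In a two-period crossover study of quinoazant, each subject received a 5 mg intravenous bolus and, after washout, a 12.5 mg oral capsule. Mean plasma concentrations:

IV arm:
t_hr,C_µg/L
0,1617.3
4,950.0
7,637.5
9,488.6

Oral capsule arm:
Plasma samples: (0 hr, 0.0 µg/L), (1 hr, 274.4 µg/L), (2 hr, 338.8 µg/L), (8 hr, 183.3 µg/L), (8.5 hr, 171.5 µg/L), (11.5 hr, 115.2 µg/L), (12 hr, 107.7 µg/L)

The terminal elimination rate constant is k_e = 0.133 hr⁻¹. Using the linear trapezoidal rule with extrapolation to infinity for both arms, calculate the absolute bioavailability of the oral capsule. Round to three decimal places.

Trapezoidal AUC_0→9 (IV):
  [0→4]: (1617.3+950.0)/2 × 4 = 5134.6
  [4→7]: (950.0+637.5)/2 × 3 = 2381.25
  [7→9]: (637.5+488.6)/2 × 2 = 1126.1
  Sum = 8641.95 µg/L·hr
IV tail: 488.6/0.133 = 3673.684; AUC_iv,0→∞ = 8641.95 + 3673.684 = 12315.634 µg/L·hr
Trapezoidal AUC_0→12 (oral capsule):
  [0→1]: (0.0+274.4)/2 × 1 = 137.2
  [1→2]: (274.4+338.8)/2 × 1 = 306.6
  [2→8]: (338.8+183.3)/2 × 6 = 1566.3
  [8→8.5]: (183.3+171.5)/2 × 0.5 = 88.7
  [8.5→11.5]: (171.5+115.2)/2 × 3 = 430.05
  [11.5→12]: (115.2+107.7)/2 × 0.5 = 55.725
  Sum = 2584.575 µg/L·hr
oral capsule tail: 107.7/0.133 = 809.774; AUC_ev,0→∞ = 2584.575 + 809.774 = 3394.349 µg/L·hr
F = (AUC_ev/D_ev)/(AUC_iv/D_iv) = (3394.349/12.5)/(12315.634/5) = 271.54792/2463.1268 = 0.1102

F = 0.110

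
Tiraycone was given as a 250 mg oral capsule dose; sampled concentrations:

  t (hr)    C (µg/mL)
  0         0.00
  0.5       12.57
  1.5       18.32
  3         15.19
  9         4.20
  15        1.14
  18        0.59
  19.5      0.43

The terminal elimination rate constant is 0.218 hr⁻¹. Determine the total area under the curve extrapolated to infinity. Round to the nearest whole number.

Trapezoidal AUC_0→19.5:
  [0→0.5]: (0.00+12.57)/2 × 0.5 = 3.1425
  [0.5→1.5]: (12.57+18.32)/2 × 1 = 15.445
  [1.5→3]: (18.32+15.19)/2 × 1.5 = 25.1325
  [3→9]: (15.19+4.20)/2 × 6 = 58.17
  [9→15]: (4.20+1.14)/2 × 6 = 16.02
  [15→18]: (1.14+0.59)/2 × 3 = 2.595
  [18→19.5]: (0.59+0.43)/2 × 1.5 = 0.765
  Sum = 121.27 µg/mL·hr
Extrapolated tail: C_last / k_e = 0.43 / 0.218 = 1.972
AUC_0→∞ = 121.27 + 1.972 = 123.242 µg/mL·hr

AUC = 123 µg/mL·hr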